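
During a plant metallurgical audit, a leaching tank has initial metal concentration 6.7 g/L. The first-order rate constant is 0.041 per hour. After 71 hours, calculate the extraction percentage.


94.5579%

Compute the exponent:
-k * t = -0.041 * 71 = -2.911
Remaining concentration:
C = 6.7 * exp(-2.911)
= 6.7 * 0.05442128137
= 0.3646225852 g/L
Extracted = 6.7 - 0.3646225852 = 6.335377415 g/L
Extraction % = 6.335377415 / 6.7 * 100
= 94.5579%


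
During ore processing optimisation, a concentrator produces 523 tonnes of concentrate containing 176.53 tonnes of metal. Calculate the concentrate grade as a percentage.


33.7533%

Grade = (metal in concentrate / concentrate mass) * 100
= (176.53 / 523) * 100
= 0.3375334608 * 100
= 33.7533%


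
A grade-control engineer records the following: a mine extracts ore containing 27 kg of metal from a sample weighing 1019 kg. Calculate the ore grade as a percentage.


2.6497%

Ore grade = (metal mass / ore mass) * 100
= (27 / 1019) * 100
= 0.02649656526 * 100
= 2.6497%


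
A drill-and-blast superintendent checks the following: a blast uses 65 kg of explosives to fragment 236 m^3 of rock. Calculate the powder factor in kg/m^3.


Powder factor = explosive mass / rock volume
= 65 / 236
= 0.2754 kg/m^3

0.2754 kg/m^3


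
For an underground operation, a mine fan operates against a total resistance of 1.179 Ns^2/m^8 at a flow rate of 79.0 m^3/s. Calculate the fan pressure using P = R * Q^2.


7358.139 Pa

Compute Q^2:
Q^2 = 79.0^2 = 6241.0
Compute pressure:
P = R * Q^2 = 1.179 * 6241.0
= 7358.139 Pa


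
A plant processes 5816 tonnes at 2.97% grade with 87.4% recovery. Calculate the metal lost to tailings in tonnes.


21.7646 tonnes

Total metal in feed:
= 5816 * 2.97 / 100 = 172.7352 tonnes
Metal recovered:
= 172.7352 * 87.4 / 100 = 150.9705648 tonnes
Metal lost to tailings:
= 172.7352 - 150.9705648
= 21.7646 tonnes


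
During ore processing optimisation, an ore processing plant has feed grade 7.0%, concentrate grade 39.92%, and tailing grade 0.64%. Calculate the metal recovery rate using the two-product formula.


92.3375%

Using the two-product formula:
R = 100 * c * (f - t) / (f * (c - t))
Numerator = 100 * 39.92 * (7.0 - 0.64)
= 100 * 39.92 * 6.36
= 25389.12
Denominator = 7.0 * (39.92 - 0.64)
= 7.0 * 39.28
= 274.96
R = 25389.12 / 274.96
= 92.3375%


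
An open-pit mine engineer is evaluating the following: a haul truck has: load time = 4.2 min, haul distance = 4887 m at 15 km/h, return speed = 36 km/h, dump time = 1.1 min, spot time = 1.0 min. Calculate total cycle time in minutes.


Convert haul speed to m/min: 15 * 1000/60 = 250 m/min
Haul time = 4887 / 250 = 19.548 min
Convert return speed to m/min: 36 * 1000/60 = 600 m/min
Return time = 4887 / 600 = 8.145 min
Total cycle time:
= 4.2 + 19.548 + 1.1 + 8.145 + 1.0
= 33.993 min

33.993 min


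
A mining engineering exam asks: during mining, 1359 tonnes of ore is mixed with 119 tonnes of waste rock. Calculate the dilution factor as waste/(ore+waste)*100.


Total material = ore + waste
= 1359 + 119 = 1478 tonnes
Dilution = waste / total * 100
= 119 / 1478 * 100
= 0.08051420839 * 100
= 8.0514%

8.0514%


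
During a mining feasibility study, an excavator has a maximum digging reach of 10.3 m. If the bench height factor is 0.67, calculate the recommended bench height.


6.901 m

Bench height = reach * factor
= 10.3 * 0.67
= 6.901 m


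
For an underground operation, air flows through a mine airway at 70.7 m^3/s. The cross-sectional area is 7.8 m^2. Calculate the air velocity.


9.0641 m/s

Velocity = flow rate / cross-sectional area
= 70.7 / 7.8
= 9.0641 m/s


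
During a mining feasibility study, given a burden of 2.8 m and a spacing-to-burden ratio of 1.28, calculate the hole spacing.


Spacing = burden * ratio
= 2.8 * 1.28
= 3.584 m

3.584 m


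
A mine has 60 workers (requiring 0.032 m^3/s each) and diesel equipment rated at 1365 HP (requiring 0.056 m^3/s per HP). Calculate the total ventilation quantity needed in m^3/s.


78.36 m^3/s

Airflow for workers:
Q_people = 60 * 0.032 = 1.92 m^3/s
Airflow for diesel equipment:
Q_diesel = 1365 * 0.056 = 76.44 m^3/s
Total ventilation:
Q_total = 1.92 + 76.44
= 78.36 m^3/s


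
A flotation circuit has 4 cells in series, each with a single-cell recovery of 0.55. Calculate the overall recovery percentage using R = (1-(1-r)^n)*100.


Complement of single-cell recovery:
1 - r = 1 - 0.55 = 0.45
Raise to power n:
(1 - r)^4 = 0.45^4 = 0.04100625
Overall recovery:
R = (1 - 0.04100625) * 100
= 95.8994%

95.8994%


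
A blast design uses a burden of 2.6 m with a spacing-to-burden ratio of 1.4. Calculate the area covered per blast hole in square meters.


First, find the spacing:
Spacing = burden * ratio = 2.6 * 1.4
= 3.64 m
Then, calculate the area:
Area = burden * spacing = 2.6 * 3.64
= 9.464 m^2

9.464 m^2


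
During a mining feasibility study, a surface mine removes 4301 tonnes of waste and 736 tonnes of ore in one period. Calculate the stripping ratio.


5.8438

Stripping ratio = waste tonnage / ore tonnage
= 4301 / 736
= 5.8438


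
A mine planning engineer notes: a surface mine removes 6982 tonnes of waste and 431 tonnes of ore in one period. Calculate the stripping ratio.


16.1995

Stripping ratio = waste tonnage / ore tonnage
= 6982 / 431
= 16.1995


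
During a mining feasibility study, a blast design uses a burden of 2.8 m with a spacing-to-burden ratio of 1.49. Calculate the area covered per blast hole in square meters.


First, find the spacing:
Spacing = burden * ratio = 2.8 * 1.49
= 4.172 m
Then, calculate the area:
Area = burden * spacing = 2.8 * 4.172
= 11.6816 m^2

11.6816 m^2


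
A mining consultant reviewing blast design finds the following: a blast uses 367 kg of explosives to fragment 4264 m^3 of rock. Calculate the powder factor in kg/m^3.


0.0861 kg/m^3

Powder factor = explosive mass / rock volume
= 367 / 4264
= 0.0861 kg/m^3


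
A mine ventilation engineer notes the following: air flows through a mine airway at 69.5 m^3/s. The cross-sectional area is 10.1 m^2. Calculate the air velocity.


6.8812 m/s

Velocity = flow rate / cross-sectional area
= 69.5 / 10.1
= 6.8812 m/s


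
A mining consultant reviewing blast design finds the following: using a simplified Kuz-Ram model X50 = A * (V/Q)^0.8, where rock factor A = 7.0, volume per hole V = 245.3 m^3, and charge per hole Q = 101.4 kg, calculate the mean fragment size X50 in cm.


14.1914 cm

Compute V/Q:
V/Q = 245.3 / 101.4 = 2.41913215
Raise to the power 0.8:
(V/Q)^0.8 = 2.41913215^0.8 = 2.027345067
Multiply by A:
X50 = 7.0 * 2.027345067
= 14.1914 cm


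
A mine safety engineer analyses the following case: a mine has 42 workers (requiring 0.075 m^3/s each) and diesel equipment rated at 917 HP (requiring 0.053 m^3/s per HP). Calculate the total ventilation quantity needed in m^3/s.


51.751 m^3/s

Airflow for workers:
Q_people = 42 * 0.075 = 3.15 m^3/s
Airflow for diesel equipment:
Q_diesel = 917 * 0.053 = 48.601 m^3/s
Total ventilation:
Q_total = 3.15 + 48.601
= 51.751 m^3/s


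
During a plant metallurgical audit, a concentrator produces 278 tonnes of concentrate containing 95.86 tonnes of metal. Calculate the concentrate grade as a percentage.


34.482%

Grade = (metal in concentrate / concentrate mass) * 100
= (95.86 / 278) * 100
= 0.3448201439 * 100
= 34.482%


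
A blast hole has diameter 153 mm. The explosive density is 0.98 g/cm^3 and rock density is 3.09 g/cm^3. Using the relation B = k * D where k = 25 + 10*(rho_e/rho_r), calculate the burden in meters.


First, compute k:
rho_e / rho_r = 0.98 / 3.09 = 0.3171521036
k = 25 + 10 * 0.3171521036 = 28.17152104
Then, compute burden:
B = k * D / 1000 = 28.17152104 * 153 / 1000
= 4310.242718 / 1000
= 4.3102 m

4.3102 m


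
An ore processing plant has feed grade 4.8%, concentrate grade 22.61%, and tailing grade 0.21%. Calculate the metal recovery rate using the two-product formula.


96.5215%

Using the two-product formula:
R = 100 * c * (f - t) / (f * (c - t))
Numerator = 100 * 22.61 * (4.8 - 0.21)
= 100 * 22.61 * 4.59
= 10377.99
Denominator = 4.8 * (22.61 - 0.21)
= 4.8 * 22.4
= 107.52
R = 10377.99 / 107.52
= 96.5215%


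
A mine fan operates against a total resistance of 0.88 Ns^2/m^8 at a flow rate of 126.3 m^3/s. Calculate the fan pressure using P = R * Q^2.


14037.4872 Pa

Compute Q^2:
Q^2 = 126.3^2 = 15951.69
Compute pressure:
P = R * Q^2 = 0.88 * 15951.69
= 14037.4872 Pa


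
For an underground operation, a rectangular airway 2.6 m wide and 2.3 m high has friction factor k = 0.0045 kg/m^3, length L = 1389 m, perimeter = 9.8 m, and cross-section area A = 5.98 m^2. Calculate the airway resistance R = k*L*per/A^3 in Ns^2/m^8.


0.2864 Ns^2/m^8

Compute the numerator:
k * L * per = 0.0045 * 1389 * 9.8
= 61.2549
Compute the denominator:
A^3 = 5.98^3 = 213.847192
Resistance:
R = 61.2549 / 213.847192
= 0.2864 Ns^2/m^8


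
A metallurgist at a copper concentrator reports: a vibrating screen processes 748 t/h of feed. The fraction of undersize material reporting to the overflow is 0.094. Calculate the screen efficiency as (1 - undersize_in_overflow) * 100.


Screen efficiency = (1 - fraction of undersize in overflow) * 100
= (1 - 0.094) * 100
= 0.906 * 100
= 90.6%

90.6%


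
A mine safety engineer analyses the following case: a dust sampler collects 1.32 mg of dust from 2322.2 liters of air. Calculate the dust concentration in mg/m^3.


0.5684 mg/m^3

Convert liters to m^3: 1 m^3 = 1000 L
Concentration = mass / volume * 1000
= 1.32 / 2322.2 * 1000
= 0.0005684264921 * 1000
= 0.5684 mg/m^3


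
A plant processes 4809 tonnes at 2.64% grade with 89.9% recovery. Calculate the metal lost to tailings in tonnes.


12.8227 tonnes

Total metal in feed:
= 4809 * 2.64 / 100 = 126.9576 tonnes
Metal recovered:
= 126.9576 * 89.9 / 100 = 114.1348824 tonnes
Metal lost to tailings:
= 126.9576 - 114.1348824
= 12.8227 tonnes


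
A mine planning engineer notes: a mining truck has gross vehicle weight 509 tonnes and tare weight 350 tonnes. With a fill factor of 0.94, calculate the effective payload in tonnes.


149.46 tonnes

Maximum payload = gross - tare
= 509 - 350 = 159 tonnes
Effective payload = max payload * fill factor
= 159 * 0.94
= 149.46 tonnes


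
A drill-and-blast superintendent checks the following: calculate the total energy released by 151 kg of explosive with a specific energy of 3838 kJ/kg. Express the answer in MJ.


Energy = mass * specific_energy / 1000
= 151 * 3838 / 1000
= 579538 / 1000
= 579.538 MJ

579.538 MJ


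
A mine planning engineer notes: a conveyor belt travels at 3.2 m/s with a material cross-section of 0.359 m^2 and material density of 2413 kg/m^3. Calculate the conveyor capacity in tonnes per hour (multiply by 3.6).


Volumetric flow = speed * area
= 3.2 * 0.359 = 1.1488 m^3/s
Mass flow = volumetric * density
= 1.1488 * 2413 = 2772.0544 kg/s
Convert to t/h: multiply by 3.6
Capacity = 2772.0544 * 3.6
= 9979.3958 t/h

9979.3958 t/h


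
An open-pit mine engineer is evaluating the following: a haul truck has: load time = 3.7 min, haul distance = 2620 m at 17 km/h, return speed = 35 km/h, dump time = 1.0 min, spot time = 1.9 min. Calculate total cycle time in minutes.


Convert haul speed to m/min: 17 * 1000/60 = 283.3333333 m/min
Haul time = 2620 / 283.3333333 = 9.247058824 min
Convert return speed to m/min: 35 * 1000/60 = 583.3333333 m/min
Return time = 2620 / 583.3333333 = 4.491428571 min
Total cycle time:
= 3.7 + 9.247058824 + 1.0 + 4.491428571 + 1.9
= 20.3385 min

20.3385 min


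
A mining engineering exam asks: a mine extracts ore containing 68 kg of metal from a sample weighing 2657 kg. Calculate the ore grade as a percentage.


Ore grade = (metal mass / ore mass) * 100
= (68 / 2657) * 100
= 0.02559277381 * 100
= 2.5593%

2.5593%


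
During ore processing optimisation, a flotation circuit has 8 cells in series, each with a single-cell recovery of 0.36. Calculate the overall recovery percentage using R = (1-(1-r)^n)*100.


97.1853%

Complement of single-cell recovery:
1 - r = 1 - 0.36 = 0.64
Raise to power n:
(1 - r)^8 = 0.64^8 = 0.02814749767
Overall recovery:
R = (1 - 0.02814749767) * 100
= 97.1853%


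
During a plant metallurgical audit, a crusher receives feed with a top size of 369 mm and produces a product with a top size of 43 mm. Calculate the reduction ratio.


Reduction ratio = feed size / product size
= 369 / 43
= 8.5814

8.5814


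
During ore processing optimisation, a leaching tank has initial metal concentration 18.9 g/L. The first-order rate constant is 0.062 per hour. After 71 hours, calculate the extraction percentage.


98.7747%

Compute the exponent:
-k * t = -0.062 * 71 = -4.402
Remaining concentration:
C = 18.9 * exp(-4.402)
= 18.9 * 0.01225280976
= 0.2315781045 g/L
Extracted = 18.9 - 0.2315781045 = 18.6684219 g/L
Extraction % = 18.6684219 / 18.9 * 100
= 98.7747%


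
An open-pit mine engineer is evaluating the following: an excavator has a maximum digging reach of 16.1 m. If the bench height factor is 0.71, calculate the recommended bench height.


11.431 m

Bench height = reach * factor
= 16.1 * 0.71
= 11.431 m


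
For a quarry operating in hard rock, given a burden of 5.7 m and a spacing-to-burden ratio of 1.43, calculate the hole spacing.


8.151 m

Spacing = burden * ratio
= 5.7 * 1.43
= 8.151 m


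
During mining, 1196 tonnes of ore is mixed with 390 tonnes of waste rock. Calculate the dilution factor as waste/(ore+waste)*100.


Total material = ore + waste
= 1196 + 390 = 1586 tonnes
Dilution = waste / total * 100
= 390 / 1586 * 100
= 0.2459016393 * 100
= 24.5902%

24.5902%


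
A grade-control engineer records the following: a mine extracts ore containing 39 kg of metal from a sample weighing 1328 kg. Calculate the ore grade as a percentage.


2.9367%

Ore grade = (metal mass / ore mass) * 100
= (39 / 1328) * 100
= 0.02936746988 * 100
= 2.9367%


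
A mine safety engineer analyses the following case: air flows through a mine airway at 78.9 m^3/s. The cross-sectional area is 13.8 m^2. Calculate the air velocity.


5.7174 m/s

Velocity = flow rate / cross-sectional area
= 78.9 / 13.8
= 5.7174 m/s


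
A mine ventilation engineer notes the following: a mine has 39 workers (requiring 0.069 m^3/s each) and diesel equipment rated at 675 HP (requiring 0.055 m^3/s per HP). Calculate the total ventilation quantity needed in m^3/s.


39.816 m^3/s

Airflow for workers:
Q_people = 39 * 0.069 = 2.691 m^3/s
Airflow for diesel equipment:
Q_diesel = 675 * 0.055 = 37.125 m^3/s
Total ventilation:
Q_total = 2.691 + 37.125
= 39.816 m^3/s


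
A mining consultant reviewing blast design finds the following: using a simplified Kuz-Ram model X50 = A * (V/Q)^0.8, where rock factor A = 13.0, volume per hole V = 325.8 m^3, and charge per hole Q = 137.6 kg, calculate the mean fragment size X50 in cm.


25.9065 cm

Compute V/Q:
V/Q = 325.8 / 137.6 = 2.367732558
Raise to the power 0.8:
(V/Q)^0.8 = 2.367732558^0.8 = 1.992811023
Multiply by A:
X50 = 13.0 * 1.992811023
= 25.9065 cm


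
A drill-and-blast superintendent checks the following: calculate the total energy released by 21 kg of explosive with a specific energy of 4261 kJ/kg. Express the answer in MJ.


Energy = mass * specific_energy / 1000
= 21 * 4261 / 1000
= 89481 / 1000
= 89.481 MJ

89.481 MJ


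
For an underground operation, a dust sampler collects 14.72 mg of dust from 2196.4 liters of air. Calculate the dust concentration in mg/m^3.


Convert liters to m^3: 1 m^3 = 1000 L
Concentration = mass / volume * 1000
= 14.72 / 2196.4 * 1000
= 0.006701875797 * 1000
= 6.7019 mg/m^3

6.7019 mg/m^3


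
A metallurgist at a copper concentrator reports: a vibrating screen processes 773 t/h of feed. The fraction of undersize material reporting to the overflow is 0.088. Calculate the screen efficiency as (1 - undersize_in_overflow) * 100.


91.2%

Screen efficiency = (1 - fraction of undersize in overflow) * 100
= (1 - 0.088) * 100
= 0.912 * 100
= 91.2%


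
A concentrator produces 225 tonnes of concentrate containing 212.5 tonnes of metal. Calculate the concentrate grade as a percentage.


94.4444%

Grade = (metal in concentrate / concentrate mass) * 100
= (212.5 / 225) * 100
= 0.9444444444 * 100
= 94.4444%


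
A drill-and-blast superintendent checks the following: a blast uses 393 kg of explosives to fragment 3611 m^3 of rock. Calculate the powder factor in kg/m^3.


Powder factor = explosive mass / rock volume
= 393 / 3611
= 0.1088 kg/m^3

0.1088 kg/m^3


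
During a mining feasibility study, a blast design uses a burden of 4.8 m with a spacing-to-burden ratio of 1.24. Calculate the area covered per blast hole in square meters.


28.5696 m^2

First, find the spacing:
Spacing = burden * ratio = 4.8 * 1.24
= 5.952 m
Then, calculate the area:
Area = burden * spacing = 4.8 * 5.952
= 28.5696 m^2


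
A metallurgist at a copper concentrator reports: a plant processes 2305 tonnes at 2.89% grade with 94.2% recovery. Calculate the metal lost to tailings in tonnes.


3.8636 tonnes

Total metal in feed:
= 2305 * 2.89 / 100 = 66.6145 tonnes
Metal recovered:
= 66.6145 * 94.2 / 100 = 62.750859 tonnes
Metal lost to tailings:
= 66.6145 - 62.750859
= 3.8636 tonnes


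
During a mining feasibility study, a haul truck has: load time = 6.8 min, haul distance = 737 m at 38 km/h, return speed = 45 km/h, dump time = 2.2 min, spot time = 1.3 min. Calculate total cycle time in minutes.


12.4464 min

Convert haul speed to m/min: 38 * 1000/60 = 633.3333333 m/min
Haul time = 737 / 633.3333333 = 1.163684211 min
Convert return speed to m/min: 45 * 1000/60 = 750 m/min
Return time = 737 / 750 = 0.9826666667 min
Total cycle time:
= 6.8 + 1.163684211 + 2.2 + 0.9826666667 + 1.3
= 12.4464 min


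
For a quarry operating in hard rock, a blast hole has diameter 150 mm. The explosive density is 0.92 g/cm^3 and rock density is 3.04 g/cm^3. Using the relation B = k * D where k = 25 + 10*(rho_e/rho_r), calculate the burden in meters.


4.2039 m

First, compute k:
rho_e / rho_r = 0.92 / 3.04 = 0.3026315789
k = 25 + 10 * 0.3026315789 = 28.02631579
Then, compute burden:
B = k * D / 1000 = 28.02631579 * 150 / 1000
= 4203.947368 / 1000
= 4.2039 m


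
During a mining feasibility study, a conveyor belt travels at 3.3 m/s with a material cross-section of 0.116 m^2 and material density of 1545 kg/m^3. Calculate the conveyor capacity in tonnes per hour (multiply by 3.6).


Volumetric flow = speed * area
= 3.3 * 0.116 = 0.3828 m^3/s
Mass flow = volumetric * density
= 0.3828 * 1545 = 591.426 kg/s
Convert to t/h: multiply by 3.6
Capacity = 591.426 * 3.6
= 2129.1336 t/h

2129.1336 t/h


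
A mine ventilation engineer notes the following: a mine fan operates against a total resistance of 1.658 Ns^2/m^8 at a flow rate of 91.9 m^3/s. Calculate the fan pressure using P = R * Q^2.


14002.8214 Pa

Compute Q^2:
Q^2 = 91.9^2 = 8445.61
Compute pressure:
P = R * Q^2 = 1.658 * 8445.61
= 14002.8214 Pa


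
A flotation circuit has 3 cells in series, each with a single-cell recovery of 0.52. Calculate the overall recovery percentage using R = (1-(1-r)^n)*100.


88.9408%

Complement of single-cell recovery:
1 - r = 1 - 0.52 = 0.48
Raise to power n:
(1 - r)^3 = 0.48^3 = 0.110592
Overall recovery:
R = (1 - 0.110592) * 100
= 88.9408%


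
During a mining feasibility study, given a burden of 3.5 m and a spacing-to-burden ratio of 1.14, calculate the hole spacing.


3.99 m

Spacing = burden * ratio
= 3.5 * 1.14
= 3.99 m


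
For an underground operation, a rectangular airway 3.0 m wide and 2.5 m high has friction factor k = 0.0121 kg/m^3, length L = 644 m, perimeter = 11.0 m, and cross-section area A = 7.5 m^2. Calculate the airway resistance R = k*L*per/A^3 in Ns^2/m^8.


Compute the numerator:
k * L * per = 0.0121 * 644 * 11.0
= 85.7164
Compute the denominator:
A^3 = 7.5^3 = 421.875
Resistance:
R = 85.7164 / 421.875
= 0.2032 Ns^2/m^8

0.2032 Ns^2/m^8


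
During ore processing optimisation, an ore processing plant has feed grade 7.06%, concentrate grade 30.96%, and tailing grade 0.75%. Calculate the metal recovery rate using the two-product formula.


Using the two-product formula:
R = 100 * c * (f - t) / (f * (c - t))
Numerator = 100 * 30.96 * (7.06 - 0.75)
= 100 * 30.96 * 6.31
= 19535.76
Denominator = 7.06 * (30.96 - 0.75)
= 7.06 * 30.21
= 213.2826
R = 19535.76 / 213.2826
= 91.5957%

91.5957%


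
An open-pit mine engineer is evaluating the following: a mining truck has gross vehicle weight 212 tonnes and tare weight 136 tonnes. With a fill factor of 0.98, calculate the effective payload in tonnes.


Maximum payload = gross - tare
= 212 - 136 = 76 tonnes
Effective payload = max payload * fill factor
= 76 * 0.98
= 74.48 tonnes

74.48 tonnes


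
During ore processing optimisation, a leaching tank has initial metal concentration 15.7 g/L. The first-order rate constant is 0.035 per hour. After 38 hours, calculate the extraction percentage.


Compute the exponent:
-k * t = -0.035 * 38 = -1.33
Remaining concentration:
C = 15.7 * exp(-1.33)
= 15.7 * 0.2644772613
= 4.152293002 g/L
Extracted = 15.7 - 4.152293002 = 11.547707 g/L
Extraction % = 11.547707 / 15.7 * 100
= 73.5523%

73.5523%


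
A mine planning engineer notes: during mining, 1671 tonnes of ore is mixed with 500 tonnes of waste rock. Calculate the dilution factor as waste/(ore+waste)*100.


Total material = ore + waste
= 1671 + 500 = 2171 tonnes
Dilution = waste / total * 100
= 500 / 2171 * 100
= 0.2303086135 * 100
= 23.0309%

23.0309%


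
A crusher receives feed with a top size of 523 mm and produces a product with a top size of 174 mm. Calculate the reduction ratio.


Reduction ratio = feed size / product size
= 523 / 174
= 3.0057

3.0057


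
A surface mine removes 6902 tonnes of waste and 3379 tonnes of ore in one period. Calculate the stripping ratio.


2.0426

Stripping ratio = waste tonnage / ore tonnage
= 6902 / 3379
= 2.0426


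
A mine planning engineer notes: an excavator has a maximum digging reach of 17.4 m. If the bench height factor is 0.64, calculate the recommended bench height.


Bench height = reach * factor
= 17.4 * 0.64
= 11.136 m

11.136 m


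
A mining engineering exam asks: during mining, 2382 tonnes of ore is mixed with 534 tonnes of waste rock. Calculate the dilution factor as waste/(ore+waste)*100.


Total material = ore + waste
= 2382 + 534 = 2916 tonnes
Dilution = waste / total * 100
= 534 / 2916 * 100
= 0.183127572 * 100
= 18.3128%

18.3128%


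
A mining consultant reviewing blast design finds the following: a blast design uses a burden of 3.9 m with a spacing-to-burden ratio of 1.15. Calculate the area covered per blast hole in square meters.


First, find the spacing:
Spacing = burden * ratio = 3.9 * 1.15
= 4.485 m
Then, calculate the area:
Area = burden * spacing = 3.9 * 4.485
= 17.4915 m^2

17.4915 m^2


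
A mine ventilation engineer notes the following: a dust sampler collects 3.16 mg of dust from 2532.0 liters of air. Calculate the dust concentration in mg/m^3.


Convert liters to m^3: 1 m^3 = 1000 L
Concentration = mass / volume * 1000
= 3.16 / 2532.0 * 1000
= 0.001248025276 * 1000
= 1.248 mg/m^3

1.248 mg/m^3


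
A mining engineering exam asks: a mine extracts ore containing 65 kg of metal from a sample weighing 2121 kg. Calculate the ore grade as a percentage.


Ore grade = (metal mass / ore mass) * 100
= (65 / 2121) * 100
= 0.03064592174 * 100
= 3.0646%

3.0646%


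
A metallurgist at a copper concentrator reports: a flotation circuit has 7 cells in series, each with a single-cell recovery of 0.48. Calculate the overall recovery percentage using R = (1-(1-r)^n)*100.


98.9719%

Complement of single-cell recovery:
1 - r = 1 - 0.48 = 0.52
Raise to power n:
(1 - r)^7 = 0.52^7 = 0.01028071703
Overall recovery:
R = (1 - 0.01028071703) * 100
= 98.9719%


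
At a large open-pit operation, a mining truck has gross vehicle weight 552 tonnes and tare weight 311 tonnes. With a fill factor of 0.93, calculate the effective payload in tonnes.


Maximum payload = gross - tare
= 552 - 311 = 241 tonnes
Effective payload = max payload * fill factor
= 241 * 0.93
= 224.13 tonnes

224.13 tonnes


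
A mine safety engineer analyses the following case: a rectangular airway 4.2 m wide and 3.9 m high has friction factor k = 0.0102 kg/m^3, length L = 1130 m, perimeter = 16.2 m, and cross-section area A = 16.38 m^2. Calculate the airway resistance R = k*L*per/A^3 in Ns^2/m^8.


0.0425 Ns^2/m^8

Compute the numerator:
k * L * per = 0.0102 * 1130 * 16.2
= 186.7212
Compute the denominator:
A^3 = 16.38^3 = 4394.826072
Resistance:
R = 186.7212 / 4394.826072
= 0.0425 Ns^2/m^8


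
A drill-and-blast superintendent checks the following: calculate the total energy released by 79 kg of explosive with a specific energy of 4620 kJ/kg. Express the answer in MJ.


364.98 MJ

Energy = mass * specific_energy / 1000
= 79 * 4620 / 1000
= 364980 / 1000
= 364.98 MJ


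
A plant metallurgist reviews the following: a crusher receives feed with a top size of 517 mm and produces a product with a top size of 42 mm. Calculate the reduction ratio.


12.3095

Reduction ratio = feed size / product size
= 517 / 42
= 12.3095


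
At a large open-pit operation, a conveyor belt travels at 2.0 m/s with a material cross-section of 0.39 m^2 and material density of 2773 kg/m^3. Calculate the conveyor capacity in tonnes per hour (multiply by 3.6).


Volumetric flow = speed * area
= 2.0 * 0.39 = 0.78 m^3/s
Mass flow = volumetric * density
= 0.78 * 2773 = 2162.94 kg/s
Convert to t/h: multiply by 3.6
Capacity = 2162.94 * 3.6
= 7786.584 t/h

7786.584 t/h


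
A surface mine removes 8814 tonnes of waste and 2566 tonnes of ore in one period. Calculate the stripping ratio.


Stripping ratio = waste tonnage / ore tonnage
= 8814 / 2566
= 3.4349

3.4349


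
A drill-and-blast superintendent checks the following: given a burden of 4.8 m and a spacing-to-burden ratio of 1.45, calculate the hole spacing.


Spacing = burden * ratio
= 4.8 * 1.45
= 6.96 m

6.96 m


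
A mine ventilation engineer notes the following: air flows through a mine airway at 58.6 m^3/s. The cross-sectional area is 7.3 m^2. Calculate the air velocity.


8.0274 m/s

Velocity = flow rate / cross-sectional area
= 58.6 / 7.3
= 8.0274 m/s


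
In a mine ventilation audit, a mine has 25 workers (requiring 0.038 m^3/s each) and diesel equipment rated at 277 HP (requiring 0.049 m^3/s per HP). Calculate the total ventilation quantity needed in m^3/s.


Airflow for workers:
Q_people = 25 * 0.038 = 0.95 m^3/s
Airflow for diesel equipment:
Q_diesel = 277 * 0.049 = 13.573 m^3/s
Total ventilation:
Q_total = 0.95 + 13.573
= 14.523 m^3/s

14.523 m^3/s


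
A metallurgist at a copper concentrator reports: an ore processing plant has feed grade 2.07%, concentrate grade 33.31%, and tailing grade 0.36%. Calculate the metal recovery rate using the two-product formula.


Using the two-product formula:
R = 100 * c * (f - t) / (f * (c - t))
Numerator = 100 * 33.31 * (2.07 - 0.36)
= 100 * 33.31 * 1.71
= 5696.01
Denominator = 2.07 * (33.31 - 0.36)
= 2.07 * 32.95
= 68.2065
R = 5696.01 / 68.2065
= 83.5112%

83.5112%


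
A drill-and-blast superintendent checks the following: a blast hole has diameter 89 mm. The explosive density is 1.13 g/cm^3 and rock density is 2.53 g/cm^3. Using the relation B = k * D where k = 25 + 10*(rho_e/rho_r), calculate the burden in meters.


2.6225 m

First, compute k:
rho_e / rho_r = 1.13 / 2.53 = 0.4466403162
k = 25 + 10 * 0.4466403162 = 29.46640316
Then, compute burden:
B = k * D / 1000 = 29.46640316 * 89 / 1000
= 2622.509881 / 1000
= 2.6225 m


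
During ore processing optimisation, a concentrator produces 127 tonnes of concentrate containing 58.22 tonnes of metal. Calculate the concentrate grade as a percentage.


Grade = (metal in concentrate / concentrate mass) * 100
= (58.22 / 127) * 100
= 0.4584251969 * 100
= 45.8425%

45.8425%


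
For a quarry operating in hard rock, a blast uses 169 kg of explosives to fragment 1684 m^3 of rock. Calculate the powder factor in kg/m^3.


0.1004 kg/m^3

Powder factor = explosive mass / rock volume
= 169 / 1684
= 0.1004 kg/m^3


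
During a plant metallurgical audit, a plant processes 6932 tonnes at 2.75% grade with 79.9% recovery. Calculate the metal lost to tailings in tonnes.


Total metal in feed:
= 6932 * 2.75 / 100 = 190.63 tonnes
Metal recovered:
= 190.63 * 79.9 / 100 = 152.31337 tonnes
Metal lost to tailings:
= 190.63 - 152.31337
= 38.3166 tonnes

38.3166 tonnes


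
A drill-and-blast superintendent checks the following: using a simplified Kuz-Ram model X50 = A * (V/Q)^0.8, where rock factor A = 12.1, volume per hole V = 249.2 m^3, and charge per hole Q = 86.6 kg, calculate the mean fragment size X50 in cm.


28.1844 cm

Compute V/Q:
V/Q = 249.2 / 86.6 = 2.877598152
Raise to the power 0.8:
(V/Q)^0.8 = 2.877598152^0.8 = 2.329292974
Multiply by A:
X50 = 12.1 * 2.329292974
= 28.1844 cm


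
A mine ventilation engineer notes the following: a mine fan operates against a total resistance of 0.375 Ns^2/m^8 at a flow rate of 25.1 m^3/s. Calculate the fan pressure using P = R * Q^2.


236.2538 Pa

Compute Q^2:
Q^2 = 25.1^2 = 630.01
Compute pressure:
P = R * Q^2 = 0.375 * 630.01
= 236.2538 Pa


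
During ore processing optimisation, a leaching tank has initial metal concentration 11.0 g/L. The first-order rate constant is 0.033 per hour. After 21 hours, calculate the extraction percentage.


Compute the exponent:
-k * t = -0.033 * 21 = -0.693
Remaining concentration:
C = 11.0 * exp(-0.693)
= 11.0 * 0.5000735957
= 5.500809553 g/L
Extracted = 11.0 - 5.500809553 = 5.499190447 g/L
Extraction % = 5.499190447 / 11.0 * 100
= 49.9926%

49.9926%


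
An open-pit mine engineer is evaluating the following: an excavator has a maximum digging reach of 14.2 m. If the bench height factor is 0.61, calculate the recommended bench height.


8.662 m

Bench height = reach * factor
= 14.2 * 0.61
= 8.662 m


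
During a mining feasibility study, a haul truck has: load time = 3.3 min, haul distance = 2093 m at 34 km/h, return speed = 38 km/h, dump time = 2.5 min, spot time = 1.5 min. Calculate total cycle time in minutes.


14.2983 min

Convert haul speed to m/min: 34 * 1000/60 = 566.6666667 m/min
Haul time = 2093 / 566.6666667 = 3.693529412 min
Convert return speed to m/min: 38 * 1000/60 = 633.3333333 m/min
Return time = 2093 / 633.3333333 = 3.304736842 min
Total cycle time:
= 3.3 + 3.693529412 + 2.5 + 3.304736842 + 1.5
= 14.2983 min


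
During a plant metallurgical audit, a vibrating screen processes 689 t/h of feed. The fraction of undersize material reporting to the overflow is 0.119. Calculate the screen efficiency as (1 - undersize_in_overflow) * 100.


Screen efficiency = (1 - fraction of undersize in overflow) * 100
= (1 - 0.119) * 100
= 0.881 * 100
= 88.1%

88.1%


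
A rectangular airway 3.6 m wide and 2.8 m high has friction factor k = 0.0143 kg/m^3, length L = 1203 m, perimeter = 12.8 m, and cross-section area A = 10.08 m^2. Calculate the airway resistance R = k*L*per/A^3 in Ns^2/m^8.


0.215 Ns^2/m^8

Compute the numerator:
k * L * per = 0.0143 * 1203 * 12.8
= 220.19712
Compute the denominator:
A^3 = 10.08^3 = 1024.192512
Resistance:
R = 220.19712 / 1024.192512
= 0.215 Ns^2/m^8


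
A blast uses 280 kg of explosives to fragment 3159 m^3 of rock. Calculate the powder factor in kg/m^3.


0.0886 kg/m^3

Powder factor = explosive mass / rock volume
= 280 / 3159
= 0.0886 kg/m^3


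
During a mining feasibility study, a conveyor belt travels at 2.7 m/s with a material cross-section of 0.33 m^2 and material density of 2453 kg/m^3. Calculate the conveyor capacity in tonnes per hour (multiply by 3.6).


Volumetric flow = speed * area
= 2.7 * 0.33 = 0.891 m^3/s
Mass flow = volumetric * density
= 0.891 * 2453 = 2185.623 kg/s
Convert to t/h: multiply by 3.6
Capacity = 2185.623 * 3.6
= 7868.2428 t/h

7868.2428 t/h


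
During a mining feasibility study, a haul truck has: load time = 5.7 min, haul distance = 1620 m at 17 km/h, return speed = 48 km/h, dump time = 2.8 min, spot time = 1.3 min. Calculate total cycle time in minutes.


17.5426 min

Convert haul speed to m/min: 17 * 1000/60 = 283.3333333 m/min
Haul time = 1620 / 283.3333333 = 5.717647059 min
Convert return speed to m/min: 48 * 1000/60 = 800 m/min
Return time = 1620 / 800 = 2.025 min
Total cycle time:
= 5.7 + 5.717647059 + 2.8 + 2.025 + 1.3
= 17.5426 min


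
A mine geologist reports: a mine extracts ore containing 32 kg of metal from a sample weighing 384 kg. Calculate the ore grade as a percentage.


Ore grade = (metal mass / ore mass) * 100
= (32 / 384) * 100
= 0.08333333333 * 100
= 8.3333%

8.3333%


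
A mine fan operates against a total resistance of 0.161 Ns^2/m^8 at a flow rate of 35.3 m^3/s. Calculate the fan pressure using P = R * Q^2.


Compute Q^2:
Q^2 = 35.3^2 = 1246.09
Compute pressure:
P = R * Q^2 = 0.161 * 1246.09
= 200.6205 Pa

200.6205 Pa


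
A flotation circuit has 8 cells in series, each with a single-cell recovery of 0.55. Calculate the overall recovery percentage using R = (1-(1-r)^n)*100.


99.8318%

Complement of single-cell recovery:
1 - r = 1 - 0.55 = 0.45
Raise to power n:
(1 - r)^8 = 0.45^8 = 0.001681512539
Overall recovery:
R = (1 - 0.001681512539) * 100
= 99.8318%


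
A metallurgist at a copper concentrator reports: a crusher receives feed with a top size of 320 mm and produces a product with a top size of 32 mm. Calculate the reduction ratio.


Reduction ratio = feed size / product size
= 320 / 32
= 10.0

10.0


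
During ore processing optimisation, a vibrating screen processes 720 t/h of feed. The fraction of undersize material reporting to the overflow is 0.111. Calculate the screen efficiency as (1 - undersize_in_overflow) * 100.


88.9%

Screen efficiency = (1 - fraction of undersize in overflow) * 100
= (1 - 0.111) * 100
= 0.889 * 100
= 88.9%


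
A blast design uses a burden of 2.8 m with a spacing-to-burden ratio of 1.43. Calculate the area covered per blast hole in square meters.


First, find the spacing:
Spacing = burden * ratio = 2.8 * 1.43
= 4.004 m
Then, calculate the area:
Area = burden * spacing = 2.8 * 4.004
= 11.2112 m^2

11.2112 m^2


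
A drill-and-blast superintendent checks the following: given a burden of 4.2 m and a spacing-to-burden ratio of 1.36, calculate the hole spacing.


5.712 m

Spacing = burden * ratio
= 4.2 * 1.36
= 5.712 m


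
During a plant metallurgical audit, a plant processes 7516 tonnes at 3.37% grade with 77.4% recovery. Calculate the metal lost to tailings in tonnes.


57.2434 tonnes

Total metal in feed:
= 7516 * 3.37 / 100 = 253.2892 tonnes
Metal recovered:
= 253.2892 * 77.4 / 100 = 196.0458408 tonnes
Metal lost to tailings:
= 253.2892 - 196.0458408
= 57.2434 tonnes


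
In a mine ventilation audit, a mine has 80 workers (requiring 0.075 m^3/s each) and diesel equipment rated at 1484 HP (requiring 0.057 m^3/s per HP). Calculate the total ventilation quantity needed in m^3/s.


90.588 m^3/s

Airflow for workers:
Q_people = 80 * 0.075 = 6.0 m^3/s
Airflow for diesel equipment:
Q_diesel = 1484 * 0.057 = 84.588 m^3/s
Total ventilation:
Q_total = 6.0 + 84.588
= 90.588 m^3/s


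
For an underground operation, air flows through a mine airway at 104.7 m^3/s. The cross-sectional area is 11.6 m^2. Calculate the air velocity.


9.0259 m/s

Velocity = flow rate / cross-sectional area
= 104.7 / 11.6
= 9.0259 m/s


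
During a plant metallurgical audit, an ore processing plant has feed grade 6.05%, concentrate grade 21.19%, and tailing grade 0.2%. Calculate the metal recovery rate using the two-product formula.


97.6156%

Using the two-product formula:
R = 100 * c * (f - t) / (f * (c - t))
Numerator = 100 * 21.19 * (6.05 - 0.2)
= 100 * 21.19 * 5.85
= 12396.15
Denominator = 6.05 * (21.19 - 0.2)
= 6.05 * 20.99
= 126.9895
R = 12396.15 / 126.9895
= 97.6156%


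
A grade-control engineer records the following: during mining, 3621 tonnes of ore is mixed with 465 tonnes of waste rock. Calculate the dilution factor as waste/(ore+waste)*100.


11.3803%

Total material = ore + waste
= 3621 + 465 = 4086 tonnes
Dilution = waste / total * 100
= 465 / 4086 * 100
= 0.1138032305 * 100
= 11.3803%


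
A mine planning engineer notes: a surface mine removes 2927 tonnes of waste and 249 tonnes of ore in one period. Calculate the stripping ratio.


Stripping ratio = waste tonnage / ore tonnage
= 2927 / 249
= 11.755

11.755


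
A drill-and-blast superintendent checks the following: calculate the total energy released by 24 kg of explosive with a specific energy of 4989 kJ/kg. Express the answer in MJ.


Energy = mass * specific_energy / 1000
= 24 * 4989 / 1000
= 119736 / 1000
= 119.736 MJ

119.736 MJ


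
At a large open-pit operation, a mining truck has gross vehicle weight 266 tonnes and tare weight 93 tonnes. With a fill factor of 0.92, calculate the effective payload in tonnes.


159.16 tonnes

Maximum payload = gross - tare
= 266 - 93 = 173 tonnes
Effective payload = max payload * fill factor
= 173 * 0.92
= 159.16 tonnes


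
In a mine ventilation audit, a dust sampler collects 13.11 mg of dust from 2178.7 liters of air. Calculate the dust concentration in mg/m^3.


6.0173 mg/m^3

Convert liters to m^3: 1 m^3 = 1000 L
Concentration = mass / volume * 1000
= 13.11 / 2178.7 * 1000
= 0.006017349796 * 1000
= 6.0173 mg/m^3


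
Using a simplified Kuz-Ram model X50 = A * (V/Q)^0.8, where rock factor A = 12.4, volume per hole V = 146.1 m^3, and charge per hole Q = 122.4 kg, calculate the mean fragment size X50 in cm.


Compute V/Q:
V/Q = 146.1 / 122.4 = 1.193627451
Raise to the power 0.8:
(V/Q)^0.8 = 1.193627451^0.8 = 1.152112898
Multiply by A:
X50 = 12.4 * 1.152112898
= 14.2862 cm

14.2862 cm


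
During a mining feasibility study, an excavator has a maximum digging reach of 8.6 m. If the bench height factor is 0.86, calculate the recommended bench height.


7.396 m

Bench height = reach * factor
= 8.6 * 0.86
= 7.396 m


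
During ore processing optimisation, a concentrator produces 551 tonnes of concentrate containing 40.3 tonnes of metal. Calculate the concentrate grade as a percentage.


7.314%

Grade = (metal in concentrate / concentrate mass) * 100
= (40.3 / 551) * 100
= 0.07313974592 * 100
= 7.314%


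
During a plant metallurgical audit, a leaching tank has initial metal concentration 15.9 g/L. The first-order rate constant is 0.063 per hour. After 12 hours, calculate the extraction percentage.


53.0459%

Compute the exponent:
-k * t = -0.063 * 12 = -0.756
Remaining concentration:
C = 15.9 * exp(-0.756)
= 15.9 * 0.469540839
= 7.465699341 g/L
Extracted = 15.9 - 7.465699341 = 8.434300659 g/L
Extraction % = 8.434300659 / 15.9 * 100
= 53.0459%


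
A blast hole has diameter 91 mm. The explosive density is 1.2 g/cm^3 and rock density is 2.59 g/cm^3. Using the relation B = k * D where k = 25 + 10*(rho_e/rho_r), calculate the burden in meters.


2.6966 m

First, compute k:
rho_e / rho_r = 1.2 / 2.59 = 0.4633204633
k = 25 + 10 * 0.4633204633 = 29.63320463
Then, compute burden:
B = k * D / 1000 = 29.63320463 * 91 / 1000
= 2696.621622 / 1000
= 2.6966 m


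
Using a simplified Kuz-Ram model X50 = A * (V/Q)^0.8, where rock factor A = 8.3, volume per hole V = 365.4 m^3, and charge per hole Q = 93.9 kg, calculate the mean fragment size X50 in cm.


24.6128 cm

Compute V/Q:
V/Q = 365.4 / 93.9 = 3.891373802
Raise to the power 0.8:
(V/Q)^0.8 = 3.891373802^0.8 = 2.9653937
Multiply by A:
X50 = 8.3 * 2.9653937
= 24.6128 cm


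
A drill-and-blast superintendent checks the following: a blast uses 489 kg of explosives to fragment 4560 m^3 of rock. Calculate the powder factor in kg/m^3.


0.1072 kg/m^3

Powder factor = explosive mass / rock volume
= 489 / 4560
= 0.1072 kg/m^3
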